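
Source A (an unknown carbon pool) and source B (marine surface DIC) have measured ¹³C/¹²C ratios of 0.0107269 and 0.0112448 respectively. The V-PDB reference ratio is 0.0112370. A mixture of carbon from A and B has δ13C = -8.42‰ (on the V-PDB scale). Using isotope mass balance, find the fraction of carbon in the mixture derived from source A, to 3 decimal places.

0.198

δ_A = (0.0107269/0.0112370 − 1)×1000 = (0.954605 − 1)×1000 = -45.395‰
δ_B = (0.0112448/0.0112370 − 1)×1000 = (1.000694 − 1)×1000 = 0.694‰
f_A = (δ_mix − δ_B)/(δ_A − δ_B) = (-8.42 − (0.694))/(-45.395 − (0.694))
f_A = -9.114 / -46.089 = 0.1978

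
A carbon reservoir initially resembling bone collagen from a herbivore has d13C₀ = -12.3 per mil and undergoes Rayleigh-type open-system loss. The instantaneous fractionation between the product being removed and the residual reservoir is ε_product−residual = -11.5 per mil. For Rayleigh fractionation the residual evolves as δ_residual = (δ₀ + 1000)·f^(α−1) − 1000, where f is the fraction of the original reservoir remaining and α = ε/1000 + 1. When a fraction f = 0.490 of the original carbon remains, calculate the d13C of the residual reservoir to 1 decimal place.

-4.2 per mil

Rayleigh residual: δ_res = (δ₀ + 1000)·f^(α−1) − 1000
α = ε/1000 + 1 = 0.98850, so α − 1 = -0.01150
f^(α−1) = 0.490^(-0.01150) = 1.008237
δ_res = (-12.3 + 1000) × 1.008237 − 1000 = 995.836 − 1000 = -4.16 per mil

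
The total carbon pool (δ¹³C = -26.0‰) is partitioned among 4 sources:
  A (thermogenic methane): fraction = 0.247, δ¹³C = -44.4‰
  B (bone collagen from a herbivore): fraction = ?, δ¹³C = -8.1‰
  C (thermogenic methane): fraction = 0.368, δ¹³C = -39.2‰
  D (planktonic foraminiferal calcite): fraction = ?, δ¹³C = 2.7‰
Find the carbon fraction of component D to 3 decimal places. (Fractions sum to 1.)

Let f_D and f_B be the unknown fractions; fractions sum to 1 so f_D + f_B = 0.385.
Mass balance: Σ fᵢ·δᵢ = δ_bulk ⇒ f_D·(2.7) + f_B·(-8.1) = -26.0 − (-25.392) = -0.608
Substitute f_B = 0.385 − f_D:
f_D·(2.7 − -8.1) = -0.608 − 0.385×(-8.1) = 2.511
f_D = 2.511 / 10.8 = 0.2325

0.232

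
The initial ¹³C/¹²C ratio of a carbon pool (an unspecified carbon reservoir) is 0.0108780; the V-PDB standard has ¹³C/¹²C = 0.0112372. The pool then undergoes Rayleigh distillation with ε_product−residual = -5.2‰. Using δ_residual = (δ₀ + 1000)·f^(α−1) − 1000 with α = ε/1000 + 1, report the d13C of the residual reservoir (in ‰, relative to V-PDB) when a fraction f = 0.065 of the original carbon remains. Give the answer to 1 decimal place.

-18.1‰

δ₀ = (0.0108780/0.0112372 − 1)×1000 = (0.968035 − 1)×1000 = -31.965‰
α − 1 = ε/1000 = -0.0052
f^(α−1) = 0.065^(-0.0052) = 1.014315
δ_res = (-31.965 + 1000) × 1.014315 − 1000 = 981.892 − 1000 = -18.11‰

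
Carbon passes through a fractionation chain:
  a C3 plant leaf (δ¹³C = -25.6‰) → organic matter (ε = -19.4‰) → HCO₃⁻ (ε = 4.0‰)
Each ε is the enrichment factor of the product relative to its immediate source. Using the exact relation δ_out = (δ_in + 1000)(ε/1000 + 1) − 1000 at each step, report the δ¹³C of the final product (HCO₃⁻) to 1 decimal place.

-40.7‰

step 1: δ = (-25.60 + 1000)·(-19.4/1000 + 1) − 1000 = -44.50‰
step 2: δ = (-44.50 + 1000)·(4.0/1000 + 1) − 1000 = -40.68‰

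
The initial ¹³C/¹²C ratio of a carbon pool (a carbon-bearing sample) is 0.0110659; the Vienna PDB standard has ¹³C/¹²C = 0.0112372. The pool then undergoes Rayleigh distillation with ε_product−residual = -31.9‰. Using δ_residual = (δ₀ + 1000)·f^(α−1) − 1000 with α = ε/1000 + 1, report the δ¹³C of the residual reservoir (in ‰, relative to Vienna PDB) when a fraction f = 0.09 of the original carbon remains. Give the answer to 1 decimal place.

63.4‰

δ₀ = (0.0110659/0.0112372 − 1)×1000 = (0.984756 − 1)×1000 = -15.244‰
α − 1 = ε/1000 = -0.0319
f^(α−1) = 0.09^(-0.0319) = 1.079841
δ_res = (-15.244 + 1000) × 1.079841 − 1000 = 1063.380 − 1000 = 63.38‰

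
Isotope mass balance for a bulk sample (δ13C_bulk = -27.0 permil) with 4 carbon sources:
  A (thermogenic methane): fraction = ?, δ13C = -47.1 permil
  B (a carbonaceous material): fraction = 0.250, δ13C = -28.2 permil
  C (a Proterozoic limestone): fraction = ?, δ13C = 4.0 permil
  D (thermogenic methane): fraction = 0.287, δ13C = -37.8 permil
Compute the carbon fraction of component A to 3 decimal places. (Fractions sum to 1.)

0.214

Let f_A and f_C be the unknown fractions; fractions sum to 1 so f_A + f_C = 0.463.
Mass balance: Σ fᵢ·δᵢ = δ_bulk ⇒ f_A·(-47.1) + f_C·(4.0) = -27.0 − (-17.899) = -9.101
Substitute f_C = 0.463 − f_A:
f_A·(-47.1 − 4.0) = -9.101 − 0.463×(4.0) = -10.953
f_A = -10.953 / -51.1 = 0.2144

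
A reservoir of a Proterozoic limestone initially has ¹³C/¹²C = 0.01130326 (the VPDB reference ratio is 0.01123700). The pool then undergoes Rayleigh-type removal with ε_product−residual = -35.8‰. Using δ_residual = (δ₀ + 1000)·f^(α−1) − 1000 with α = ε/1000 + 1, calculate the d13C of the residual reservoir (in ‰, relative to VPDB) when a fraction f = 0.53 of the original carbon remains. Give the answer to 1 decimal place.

29.0‰

δ₀ = (0.01130326/0.01123700 − 1)×1000 = (1.005897 − 1)×1000 = 5.897‰
α − 1 = ε/1000 = -0.0358
f^(α−1) = 0.53^(-0.0358) = 1.022989
δ_res = (5.897 + 1000) × 1.022989 − 1000 = 1029.021 − 1000 = 29.02‰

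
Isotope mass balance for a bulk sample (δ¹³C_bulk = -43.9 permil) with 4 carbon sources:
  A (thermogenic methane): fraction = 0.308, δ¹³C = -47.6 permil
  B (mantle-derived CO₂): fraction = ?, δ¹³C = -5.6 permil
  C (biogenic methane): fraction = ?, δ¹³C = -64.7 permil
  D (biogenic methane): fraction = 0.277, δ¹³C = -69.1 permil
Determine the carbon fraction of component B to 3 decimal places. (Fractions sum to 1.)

0.283

Let f_B and f_C be the unknown fractions; fractions sum to 1 so f_B + f_C = 0.415.
Mass balance: Σ fᵢ·δᵢ = δ_bulk ⇒ f_B·(-5.6) + f_C·(-64.7) = -43.9 − (-33.801) = -10.099
Substitute f_C = 0.415 − f_B:
f_B·(-5.6 − -64.7) = -10.099 − 0.415×(-64.7) = 16.752
f_B = 16.752 / 59.1 = 0.2835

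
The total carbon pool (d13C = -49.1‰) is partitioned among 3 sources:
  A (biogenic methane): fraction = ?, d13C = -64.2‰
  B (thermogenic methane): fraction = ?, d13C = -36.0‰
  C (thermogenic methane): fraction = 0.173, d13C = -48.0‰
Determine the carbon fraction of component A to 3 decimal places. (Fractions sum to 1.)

Let f_A and f_B be the unknown fractions; fractions sum to 1 so f_A + f_B = 0.827.
Mass balance: Σ fᵢ·δᵢ = δ_bulk ⇒ f_A·(-64.2) + f_B·(-36.0) = -49.1 − (-8.304) = -40.796
Substitute f_B = 0.827 − f_A:
f_A·(-64.2 − -36.0) = -40.796 − 0.827×(-36.0) = -11.024
f_A = -11.024 / -28.2 = 0.3909

0.391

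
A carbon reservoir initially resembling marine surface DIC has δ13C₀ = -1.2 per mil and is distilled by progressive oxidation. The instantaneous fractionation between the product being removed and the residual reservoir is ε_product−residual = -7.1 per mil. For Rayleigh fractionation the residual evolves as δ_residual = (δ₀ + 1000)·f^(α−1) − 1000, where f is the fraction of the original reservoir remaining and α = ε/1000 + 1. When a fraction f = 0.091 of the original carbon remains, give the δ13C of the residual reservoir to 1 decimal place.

15.9 per mil

Rayleigh residual: δ_res = (δ₀ + 1000)·f^(α−1) − 1000
α = ε/1000 + 1 = 0.99290, so α − 1 = -0.00710
f^(α−1) = 0.091^(-0.00710) = 1.017164
δ_res = (-1.2 + 1000) × 1.017164 − 1000 = 1015.943 − 1000 = 15.94 per mil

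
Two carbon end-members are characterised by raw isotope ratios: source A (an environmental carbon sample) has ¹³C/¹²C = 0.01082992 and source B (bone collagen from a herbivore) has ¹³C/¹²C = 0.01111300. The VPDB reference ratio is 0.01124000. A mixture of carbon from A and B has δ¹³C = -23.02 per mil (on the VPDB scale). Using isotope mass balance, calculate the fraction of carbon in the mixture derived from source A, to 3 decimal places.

δ_A = (0.01082992/0.01124000 − 1)×1000 = (0.963516 − 1)×1000 = -36.484 per mil
δ_B = (0.01111300/0.01124000 − 1)×1000 = (0.988701 − 1)×1000 = -11.299 per mil
f_A = (δ_mix − δ_B)/(δ_A − δ_B) = (-23.02 − (-11.299))/(-36.484 − (-11.299))
f_A = -11.721 / -25.185 = 0.4654

0.465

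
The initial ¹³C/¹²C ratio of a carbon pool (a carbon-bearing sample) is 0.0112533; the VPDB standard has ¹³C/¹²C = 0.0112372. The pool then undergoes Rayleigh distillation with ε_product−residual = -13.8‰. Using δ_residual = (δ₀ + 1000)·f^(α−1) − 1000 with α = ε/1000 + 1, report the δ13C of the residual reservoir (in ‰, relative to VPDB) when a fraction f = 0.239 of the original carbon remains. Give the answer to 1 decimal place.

δ₀ = (0.0112533/0.0112372 − 1)×1000 = (1.001433 − 1)×1000 = 1.433‰
α − 1 = ε/1000 = -0.0138
f^(α−1) = 0.239^(-0.0138) = 1.019948
δ_res = (1.433 + 1000) × 1.019948 − 1000 = 1021.410 − 1000 = 21.41‰

21.4‰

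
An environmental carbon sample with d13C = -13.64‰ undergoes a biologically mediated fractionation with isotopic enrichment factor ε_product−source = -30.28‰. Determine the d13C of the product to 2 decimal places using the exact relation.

To first order, δ_product ≈ δ_source + ε = -43.92‰.
Exactly, δ_product = (δ_source + 1000)·(ε/1000 + 1) − 1000.
δ_product = (-13.64 + 1000) × (-30.28/1000 + 1) − 1000
δ_product = -43.507‰

-43.51‰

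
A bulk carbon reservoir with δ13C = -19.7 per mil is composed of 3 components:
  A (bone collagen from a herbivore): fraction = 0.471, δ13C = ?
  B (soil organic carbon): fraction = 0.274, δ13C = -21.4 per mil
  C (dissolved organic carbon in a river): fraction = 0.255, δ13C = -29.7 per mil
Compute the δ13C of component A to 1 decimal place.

Isotope mass balance: δ_bulk = Σ fᵢ·δᵢ.
-19.7 = 0.471×δ_A + 0.274×(-21.4) + 0.255×(-29.7)
0.471·δ_A = -19.7 − (-13.437) = -6.263
δ_A = -6.263 / 0.471 = -13.30 per mil

-13.3 per mil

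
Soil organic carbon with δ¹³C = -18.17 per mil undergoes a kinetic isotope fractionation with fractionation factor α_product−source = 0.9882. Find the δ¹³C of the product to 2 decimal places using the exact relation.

δ_product = (δ_source + 1000)·α − 1000
δ_product = (-18.17 + 1000) × 0.9882 − 1000
δ_product = 970.244 − 1000 = -29.756 per mil

-29.76 per mil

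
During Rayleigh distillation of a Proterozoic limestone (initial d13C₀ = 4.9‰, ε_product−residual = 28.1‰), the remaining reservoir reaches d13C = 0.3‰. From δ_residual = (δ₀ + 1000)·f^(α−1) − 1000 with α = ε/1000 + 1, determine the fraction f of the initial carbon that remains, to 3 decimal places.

α − 1 = ε/1000 = 0.0281
(δ_res + 1000)/(δ₀ + 1000) = (0.3 + 1000)/(4.9 + 1000) = 1000.3/1004.9 = 0.995422
f = 0.995422^(1/0.0281) = exp(ln(0.995422)/0.0281) = exp(-0.00459/0.0281)
f = exp(-0.1633) = 0.8494

0.849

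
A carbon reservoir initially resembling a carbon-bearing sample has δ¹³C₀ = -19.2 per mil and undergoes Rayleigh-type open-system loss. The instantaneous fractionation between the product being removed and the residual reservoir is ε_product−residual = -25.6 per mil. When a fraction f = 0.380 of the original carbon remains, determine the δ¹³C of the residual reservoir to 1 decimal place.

5.4 per mil

Rayleigh residual: δ_res = (δ₀ + 1000)·f^(α−1) − 1000
α = ε/1000 + 1 = 0.97440, so α − 1 = -0.02560
f^(α−1) = 0.380^(-0.02560) = 1.025079
δ_res = (-19.2 + 1000) × 1.025079 − 1000 = 1005.398 − 1000 = 5.40 per mil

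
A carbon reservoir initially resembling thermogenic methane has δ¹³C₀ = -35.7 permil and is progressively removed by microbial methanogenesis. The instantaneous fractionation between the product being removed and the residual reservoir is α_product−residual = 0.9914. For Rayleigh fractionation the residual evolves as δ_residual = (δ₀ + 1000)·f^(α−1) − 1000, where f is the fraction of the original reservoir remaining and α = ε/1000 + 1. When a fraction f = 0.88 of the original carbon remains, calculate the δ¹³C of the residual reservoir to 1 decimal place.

Rayleigh residual: δ_res = (δ₀ + 1000)·f^(α−1) − 1000
α − 1 = -0.00860
f^(α−1) = 0.88^(-0.00860) = 1.001100
δ_res = (-35.7 + 1000) × 1.001100 − 1000 = 965.361 − 1000 = -34.64 permil

-34.6 permil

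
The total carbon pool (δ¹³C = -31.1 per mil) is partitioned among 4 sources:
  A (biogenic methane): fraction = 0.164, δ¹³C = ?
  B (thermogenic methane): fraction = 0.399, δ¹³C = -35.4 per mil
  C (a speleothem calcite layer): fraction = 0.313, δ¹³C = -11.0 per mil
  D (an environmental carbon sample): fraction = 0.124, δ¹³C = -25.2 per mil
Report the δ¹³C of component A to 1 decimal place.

Isotope mass balance: δ_bulk = Σ fᵢ·δᵢ.
-31.1 = 0.164×δ_A + 0.399×(-35.4) + 0.313×(-11.0) + 0.124×(-25.2)
0.164·δ_A = -31.1 − (-20.692) = -10.408
δ_A = -10.408 / 0.164 = -63.46 per mil

-63.5 per mil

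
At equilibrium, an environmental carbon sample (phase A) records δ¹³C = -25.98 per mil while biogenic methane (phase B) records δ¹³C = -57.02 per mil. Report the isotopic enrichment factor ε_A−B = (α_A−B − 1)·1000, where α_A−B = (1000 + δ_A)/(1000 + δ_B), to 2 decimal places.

α_A−B = (1000 + -25.98) / (1000 + -57.02) = 974.02 / 942.98 = 1.032917
ε_A−B = (1.032917 − 1) × 1000 = 32.917 per mil
(The approximation ε ≈ δ_A − δ_B would give 31.04 per mil.)

32.92 per mil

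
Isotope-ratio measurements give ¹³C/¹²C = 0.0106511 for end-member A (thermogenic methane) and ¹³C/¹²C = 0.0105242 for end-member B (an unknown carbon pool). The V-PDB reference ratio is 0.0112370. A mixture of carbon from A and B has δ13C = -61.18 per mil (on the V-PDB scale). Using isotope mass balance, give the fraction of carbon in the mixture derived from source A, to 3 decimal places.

δ_A = (0.0106511/0.0112370 − 1)×1000 = (0.947860 − 1)×1000 = -52.140 per mil
δ_B = (0.0105242/0.0112370 − 1)×1000 = (0.936567 − 1)×1000 = -63.433 per mil
f_A = (δ_mix − δ_B)/(δ_A − δ_B) = (-61.18 − (-63.433))/(-52.140 − (-63.433))
f_A = 2.253 / 11.293 = 0.1995

0.200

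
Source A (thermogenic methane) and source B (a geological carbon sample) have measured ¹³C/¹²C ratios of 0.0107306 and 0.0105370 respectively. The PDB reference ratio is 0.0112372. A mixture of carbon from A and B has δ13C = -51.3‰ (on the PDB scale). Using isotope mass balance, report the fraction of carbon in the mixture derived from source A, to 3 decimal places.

δ_A = (0.0107306/0.0112372 − 1)×1000 = (0.954918 − 1)×1000 = -45.082‰
δ_B = (0.0105370/0.0112372 − 1)×1000 = (0.937689 − 1)×1000 = -62.311‰
f_A = (δ_mix − δ_B)/(δ_A − δ_B) = (-51.3 − (-62.311))/(-45.082 − (-62.311))
f_A = 11.011 / 17.228 = 0.6391

0.639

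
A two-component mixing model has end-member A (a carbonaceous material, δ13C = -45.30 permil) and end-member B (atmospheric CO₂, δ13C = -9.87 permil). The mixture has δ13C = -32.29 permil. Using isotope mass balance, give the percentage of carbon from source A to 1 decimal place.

63.3%

δ_mix = f_A·δ_A + (1 − f_A)·δ_B  ⇒  f_A = (δ_mix − δ_B)/(δ_A − δ_B)
f_A = (-32.29 − (-9.87)) / (-45.30 − (-9.87))
f_A = -22.42 / -35.43 = 0.6328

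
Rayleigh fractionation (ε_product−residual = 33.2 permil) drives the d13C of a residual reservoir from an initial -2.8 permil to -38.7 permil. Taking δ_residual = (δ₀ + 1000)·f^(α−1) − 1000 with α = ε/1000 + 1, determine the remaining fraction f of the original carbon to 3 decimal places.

α − 1 = ε/1000 = 0.0332
(δ_res + 1000)/(δ₀ + 1000) = (-38.7 + 1000)/(-2.8 + 1000) = 961.3/997.2 = 0.963999
f = 0.963999^(1/0.0332) = exp(ln(0.963999)/0.0332) = exp(-0.03666/0.0332)
f = exp(-1.1044) = 0.3314

0.331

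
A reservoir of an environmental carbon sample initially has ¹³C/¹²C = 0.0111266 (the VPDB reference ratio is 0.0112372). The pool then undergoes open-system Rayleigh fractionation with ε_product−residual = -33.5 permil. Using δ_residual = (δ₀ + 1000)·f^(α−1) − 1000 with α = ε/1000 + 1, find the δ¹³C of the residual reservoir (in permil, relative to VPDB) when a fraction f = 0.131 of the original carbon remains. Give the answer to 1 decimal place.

δ₀ = (0.0111266/0.0112372 − 1)×1000 = (0.990158 − 1)×1000 = -9.842 permil
α − 1 = ε/1000 = -0.0335
f^(α−1) = 0.131^(-0.0335) = 1.070462
δ_res = (-9.842 + 1000) × 1.070462 − 1000 = 1059.927 − 1000 = 59.93 permil

59.9 permil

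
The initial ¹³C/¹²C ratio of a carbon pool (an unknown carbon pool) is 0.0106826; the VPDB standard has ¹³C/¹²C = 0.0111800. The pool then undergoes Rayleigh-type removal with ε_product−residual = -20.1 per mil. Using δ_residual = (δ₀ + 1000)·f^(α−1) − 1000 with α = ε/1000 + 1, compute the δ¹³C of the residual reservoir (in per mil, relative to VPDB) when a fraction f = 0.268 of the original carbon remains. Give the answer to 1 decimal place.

-18.9 per mil

δ₀ = (0.0106826/0.0111800 − 1)×1000 = (0.955510 − 1)×1000 = -44.490 per mil
α − 1 = ε/1000 = -0.0201
f^(α−1) = 0.268^(-0.0201) = 1.026820
δ_res = (-44.490 + 1000) × 1.026820 − 1000 = 981.137 − 1000 = -18.86 per mil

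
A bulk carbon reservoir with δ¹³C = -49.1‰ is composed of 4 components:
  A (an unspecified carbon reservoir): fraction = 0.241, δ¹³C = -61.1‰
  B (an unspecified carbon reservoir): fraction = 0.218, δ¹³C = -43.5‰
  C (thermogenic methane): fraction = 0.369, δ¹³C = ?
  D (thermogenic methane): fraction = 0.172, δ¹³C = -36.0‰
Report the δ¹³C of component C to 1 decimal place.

-50.7‰

Isotope mass balance: δ_bulk = Σ fᵢ·δᵢ.
-49.1 = 0.241×(-61.1) + 0.218×(-43.5) + 0.369×δ_C + 0.172×(-36.0)
0.369·δ_C = -49.1 − (-30.400) = -18.700
δ_C = -18.700 / 0.369 = -50.68‰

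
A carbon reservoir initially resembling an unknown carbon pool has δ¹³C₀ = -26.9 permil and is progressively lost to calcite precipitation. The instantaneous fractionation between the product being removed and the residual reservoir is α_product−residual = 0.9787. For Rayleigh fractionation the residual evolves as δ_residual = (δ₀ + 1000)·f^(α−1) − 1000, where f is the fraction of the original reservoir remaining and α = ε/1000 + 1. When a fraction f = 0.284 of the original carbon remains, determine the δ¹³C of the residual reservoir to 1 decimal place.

Rayleigh residual: δ_res = (δ₀ + 1000)·f^(α−1) − 1000
α − 1 = -0.02130
f^(α−1) = 0.284^(-0.02130) = 1.027175
δ_res = (-26.9 + 1000) × 1.027175 − 1000 = 999.544 − 1000 = -0.46 permil

-0.5 permil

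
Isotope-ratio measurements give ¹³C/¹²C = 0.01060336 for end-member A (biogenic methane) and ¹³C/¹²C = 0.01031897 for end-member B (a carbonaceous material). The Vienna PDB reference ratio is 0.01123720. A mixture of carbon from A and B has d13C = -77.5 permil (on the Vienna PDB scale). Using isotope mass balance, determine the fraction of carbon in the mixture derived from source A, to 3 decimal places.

0.166

δ_A = (0.01060336/0.01123720 − 1)×1000 = (0.943594 − 1)×1000 = -56.406 permil
δ_B = (0.01031897/0.01123720 − 1)×1000 = (0.918287 − 1)×1000 = -81.713 permil
f_A = (δ_mix − δ_B)/(δ_A − δ_B) = (-77.5 − (-81.713))/(-56.406 − (-81.713))
f_A = 4.213 / 25.308 = 0.1665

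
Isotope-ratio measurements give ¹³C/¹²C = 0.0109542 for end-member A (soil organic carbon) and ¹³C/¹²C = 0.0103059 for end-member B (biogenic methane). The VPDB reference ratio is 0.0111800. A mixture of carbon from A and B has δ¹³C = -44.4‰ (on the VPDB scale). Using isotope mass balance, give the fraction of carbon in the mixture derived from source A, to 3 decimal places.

0.583

δ_A = (0.0109542/0.0111800 − 1)×1000 = (0.979803 − 1)×1000 = -20.197‰
δ_B = (0.0103059/0.0111800 − 1)×1000 = (0.921816 − 1)×1000 = -78.184‰
f_A = (δ_mix − δ_B)/(δ_A − δ_B) = (-44.4 − (-78.184))/(-20.197 − (-78.184))
f_A = 33.784 / 57.987 = 0.5826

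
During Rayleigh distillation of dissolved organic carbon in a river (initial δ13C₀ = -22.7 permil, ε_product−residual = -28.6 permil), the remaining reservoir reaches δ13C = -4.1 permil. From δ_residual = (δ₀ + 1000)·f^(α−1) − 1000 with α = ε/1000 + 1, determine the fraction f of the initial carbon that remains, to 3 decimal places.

α − 1 = ε/1000 = -0.0286
(δ_res + 1000)/(δ₀ + 1000) = (-4.1 + 1000)/(-22.7 + 1000) = 995.9/977.3 = 1.019032
f = 1.019032^(1/-0.0286) = exp(ln(1.019032)/-0.0286) = exp(0.01885/-0.0286)
f = exp(-0.6592) = 0.5173

0.517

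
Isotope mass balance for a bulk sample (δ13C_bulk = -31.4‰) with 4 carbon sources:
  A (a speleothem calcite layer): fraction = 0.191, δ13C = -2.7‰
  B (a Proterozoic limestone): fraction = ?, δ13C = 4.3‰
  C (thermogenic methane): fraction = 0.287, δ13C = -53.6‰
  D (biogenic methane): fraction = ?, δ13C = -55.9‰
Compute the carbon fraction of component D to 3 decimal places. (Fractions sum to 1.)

0.295

Let f_D and f_B be the unknown fractions; fractions sum to 1 so f_D + f_B = 0.522.
Mass balance: Σ fᵢ·δᵢ = δ_bulk ⇒ f_D·(-55.9) + f_B·(4.3) = -31.4 − (-15.899) = -15.501
Substitute f_B = 0.522 − f_D:
f_D·(-55.9 − 4.3) = -15.501 − 0.522×(4.3) = -17.746
f_D = -17.746 / -60.2 = 0.2948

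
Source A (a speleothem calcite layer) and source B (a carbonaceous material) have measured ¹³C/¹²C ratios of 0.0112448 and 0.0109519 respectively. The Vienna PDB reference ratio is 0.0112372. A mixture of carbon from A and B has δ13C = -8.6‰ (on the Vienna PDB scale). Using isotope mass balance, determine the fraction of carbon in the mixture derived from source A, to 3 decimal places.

0.644

δ_A = (0.0112448/0.0112372 − 1)×1000 = (1.000676 − 1)×1000 = 0.676‰
δ_B = (0.0109519/0.0112372 − 1)×1000 = (0.974611 − 1)×1000 = -25.389‰
f_A = (δ_mix − δ_B)/(δ_A − δ_B) = (-8.6 − (-25.389))/(0.676 − (-25.389))
f_A = 16.789 / 26.065 = 0.6441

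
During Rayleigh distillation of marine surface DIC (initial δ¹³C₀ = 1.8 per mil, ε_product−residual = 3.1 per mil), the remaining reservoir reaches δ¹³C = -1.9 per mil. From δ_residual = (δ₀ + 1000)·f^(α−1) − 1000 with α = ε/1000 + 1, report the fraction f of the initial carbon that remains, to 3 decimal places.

0.303

α − 1 = ε/1000 = 0.0031
(δ_res + 1000)/(δ₀ + 1000) = (-1.9 + 1000)/(1.8 + 1000) = 998.1/1001.8 = 0.996307
f = 0.996307^(1/0.0031) = exp(ln(0.996307)/0.0031) = exp(-0.00370/0.0031)
f = exp(-1.1936) = 0.3031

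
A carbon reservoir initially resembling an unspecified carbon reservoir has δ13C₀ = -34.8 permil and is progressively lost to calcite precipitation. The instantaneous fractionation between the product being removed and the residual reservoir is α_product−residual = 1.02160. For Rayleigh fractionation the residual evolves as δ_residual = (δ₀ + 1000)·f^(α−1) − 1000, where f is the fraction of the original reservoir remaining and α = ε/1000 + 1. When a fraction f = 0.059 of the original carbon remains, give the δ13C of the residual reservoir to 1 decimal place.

-92.0 permil

Rayleigh residual: δ_res = (δ₀ + 1000)·f^(α−1) − 1000
α − 1 = 0.02160
f^(α−1) = 0.059^(0.02160) = 0.940698
δ_res = (-34.8 + 1000) × 0.940698 − 1000 = 907.962 − 1000 = -92.04 permil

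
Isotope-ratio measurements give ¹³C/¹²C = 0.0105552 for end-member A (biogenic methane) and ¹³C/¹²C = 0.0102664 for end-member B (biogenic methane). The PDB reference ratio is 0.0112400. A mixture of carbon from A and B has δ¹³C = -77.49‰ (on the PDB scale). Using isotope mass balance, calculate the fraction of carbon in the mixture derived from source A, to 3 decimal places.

0.355

δ_A = (0.0105552/0.0112400 − 1)×1000 = (0.939075 − 1)×1000 = -60.925‰
δ_B = (0.0102664/0.0112400 − 1)×1000 = (0.913381 − 1)×1000 = -86.619‰
f_A = (δ_mix − δ_B)/(δ_A − δ_B) = (-77.49 − (-86.619))/(-60.925 − (-86.619))
f_A = 9.129 / 25.694 = 0.3553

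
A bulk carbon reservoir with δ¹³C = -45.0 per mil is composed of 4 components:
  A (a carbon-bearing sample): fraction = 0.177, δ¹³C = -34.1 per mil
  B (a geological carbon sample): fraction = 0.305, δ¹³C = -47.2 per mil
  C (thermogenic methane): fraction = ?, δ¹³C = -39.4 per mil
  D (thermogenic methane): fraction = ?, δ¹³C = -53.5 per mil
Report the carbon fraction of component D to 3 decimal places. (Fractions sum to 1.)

Let f_D and f_C be the unknown fractions; fractions sum to 1 so f_D + f_C = 0.518.
Mass balance: Σ fᵢ·δᵢ = δ_bulk ⇒ f_D·(-53.5) + f_C·(-39.4) = -45.0 − (-20.432) = -24.568
Substitute f_C = 0.518 − f_D:
f_D·(-53.5 − -39.4) = -24.568 − 0.518×(-39.4) = -4.159
f_D = -4.159 / -14.1 = 0.2950

0.295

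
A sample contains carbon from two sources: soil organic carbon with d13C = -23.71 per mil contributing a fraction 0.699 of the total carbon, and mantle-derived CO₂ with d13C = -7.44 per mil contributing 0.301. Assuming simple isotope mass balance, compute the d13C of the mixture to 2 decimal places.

δ_mix = f_A·δ_A + f_B·δ_B
δ_mix = 0.699 × (-23.71) + 0.301 × (-7.44)
δ_mix = -16.573 + -2.239 = -18.813 per mil

-18.81 per mil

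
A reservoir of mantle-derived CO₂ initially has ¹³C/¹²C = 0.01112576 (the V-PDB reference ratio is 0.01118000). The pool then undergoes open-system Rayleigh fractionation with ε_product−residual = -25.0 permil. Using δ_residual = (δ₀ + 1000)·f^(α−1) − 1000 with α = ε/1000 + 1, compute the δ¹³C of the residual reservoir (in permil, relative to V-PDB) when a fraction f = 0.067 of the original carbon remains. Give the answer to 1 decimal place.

δ₀ = (0.01112576/0.01118000 − 1)×1000 = (0.995148 − 1)×1000 = -4.852 permil
α − 1 = ε/1000 = -0.0250
f^(α−1) = 0.067^(-0.0250) = 1.069912
δ_res = (-4.852 + 1000) × 1.069912 − 1000 = 1064.721 − 1000 = 64.72 permil

64.7 permil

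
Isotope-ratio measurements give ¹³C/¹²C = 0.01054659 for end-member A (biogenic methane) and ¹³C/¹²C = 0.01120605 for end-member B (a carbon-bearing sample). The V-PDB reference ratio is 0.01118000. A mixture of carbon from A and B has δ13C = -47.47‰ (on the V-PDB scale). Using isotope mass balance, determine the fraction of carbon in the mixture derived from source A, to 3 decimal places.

δ_A = (0.01054659/0.01118000 − 1)×1000 = (0.943344 − 1)×1000 = -56.656‰
δ_B = (0.01120605/0.01118000 − 1)×1000 = (1.002330 − 1)×1000 = 2.330‰
f_A = (δ_mix − δ_B)/(δ_A − δ_B) = (-47.47 − (2.330))/(-56.656 − (2.330))
f_A = -49.800 / -58.986 = 0.8443

0.844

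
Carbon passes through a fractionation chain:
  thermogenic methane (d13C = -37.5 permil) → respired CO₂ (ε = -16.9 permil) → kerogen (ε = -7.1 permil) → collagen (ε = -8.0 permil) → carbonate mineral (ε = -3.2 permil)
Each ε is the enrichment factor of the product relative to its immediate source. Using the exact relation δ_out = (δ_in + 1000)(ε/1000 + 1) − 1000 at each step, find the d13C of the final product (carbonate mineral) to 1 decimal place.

step 1: δ = (-37.50 + 1000)·(-16.9/1000 + 1) − 1000 = -53.77 permil
step 2: δ = (-53.77 + 1000)·(-7.1/1000 + 1) − 1000 = -60.48 permil
step 3: δ = (-60.48 + 1000)·(-8.0/1000 + 1) − 1000 = -68.00 permil
step 4: δ = (-68.00 + 1000)·(-3.2/1000 + 1) − 1000 = -70.98 permil

-71.0 permil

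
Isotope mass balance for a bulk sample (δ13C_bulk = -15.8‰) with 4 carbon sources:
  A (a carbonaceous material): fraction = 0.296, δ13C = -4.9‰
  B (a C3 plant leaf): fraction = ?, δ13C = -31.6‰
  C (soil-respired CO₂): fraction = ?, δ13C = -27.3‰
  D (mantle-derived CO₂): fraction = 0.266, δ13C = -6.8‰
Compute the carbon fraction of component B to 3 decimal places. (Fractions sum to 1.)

0.136

Let f_B and f_C be the unknown fractions; fractions sum to 1 so f_B + f_C = 0.438.
Mass balance: Σ fᵢ·δᵢ = δ_bulk ⇒ f_B·(-31.6) + f_C·(-27.3) = -15.8 − (-3.259) = -12.541
Substitute f_C = 0.438 − f_B:
f_B·(-31.6 − -27.3) = -12.541 − 0.438×(-27.3) = -0.583
f_B = -0.583 / -4.3 = 0.1357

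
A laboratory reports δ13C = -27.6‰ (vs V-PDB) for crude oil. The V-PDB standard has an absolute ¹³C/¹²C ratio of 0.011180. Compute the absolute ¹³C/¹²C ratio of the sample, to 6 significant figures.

0.0108714

R_sample = R_standard × (δ13C/1000 + 1)
R_sample = 0.011180 × (-27.6/1000 + 1) = 0.011180 × 0.972400
R_sample = 0.0108714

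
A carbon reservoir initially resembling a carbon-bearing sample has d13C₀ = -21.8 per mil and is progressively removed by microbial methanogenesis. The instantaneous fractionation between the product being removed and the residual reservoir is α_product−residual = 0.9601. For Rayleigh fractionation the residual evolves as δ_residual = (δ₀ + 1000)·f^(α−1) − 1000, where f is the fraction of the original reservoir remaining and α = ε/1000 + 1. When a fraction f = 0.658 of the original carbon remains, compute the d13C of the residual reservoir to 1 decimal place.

-5.3 per mil

Rayleigh residual: δ_res = (δ₀ + 1000)·f^(α−1) − 1000
α − 1 = -0.03990
f^(α−1) = 0.658^(-0.03990) = 1.016840
δ_res = (-21.8 + 1000) × 1.016840 − 1000 = 994.673 − 1000 = -5.33 per mil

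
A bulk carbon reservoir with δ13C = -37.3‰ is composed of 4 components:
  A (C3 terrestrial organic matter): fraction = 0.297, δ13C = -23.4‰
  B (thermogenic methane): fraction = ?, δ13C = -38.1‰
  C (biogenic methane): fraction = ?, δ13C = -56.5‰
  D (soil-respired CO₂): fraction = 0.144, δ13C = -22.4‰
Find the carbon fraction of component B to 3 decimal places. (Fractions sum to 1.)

Let f_B and f_C be the unknown fractions; fractions sum to 1 so f_B + f_C = 0.559.
Mass balance: Σ fᵢ·δᵢ = δ_bulk ⇒ f_B·(-38.1) + f_C·(-56.5) = -37.3 − (-10.175) = -27.125
Substitute f_C = 0.559 − f_B:
f_B·(-38.1 − -56.5) = -27.125 − 0.559×(-56.5) = 4.459
f_B = 4.459 / 18.4 = 0.2423

0.242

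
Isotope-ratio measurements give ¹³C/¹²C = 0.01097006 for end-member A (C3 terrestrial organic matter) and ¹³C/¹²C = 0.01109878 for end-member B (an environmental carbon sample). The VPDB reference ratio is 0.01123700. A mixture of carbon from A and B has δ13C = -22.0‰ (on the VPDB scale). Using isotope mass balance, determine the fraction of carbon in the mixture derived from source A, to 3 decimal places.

δ_A = (0.01097006/0.01123700 − 1)×1000 = (0.976245 − 1)×1000 = -23.755‰
δ_B = (0.01109878/0.01123700 − 1)×1000 = (0.987700 − 1)×1000 = -12.300‰
f_A = (δ_mix − δ_B)/(δ_A − δ_B) = (-22.0 − (-12.300))/(-23.755 − (-12.300))
f_A = -9.700 / -11.455 = 0.8468

0.847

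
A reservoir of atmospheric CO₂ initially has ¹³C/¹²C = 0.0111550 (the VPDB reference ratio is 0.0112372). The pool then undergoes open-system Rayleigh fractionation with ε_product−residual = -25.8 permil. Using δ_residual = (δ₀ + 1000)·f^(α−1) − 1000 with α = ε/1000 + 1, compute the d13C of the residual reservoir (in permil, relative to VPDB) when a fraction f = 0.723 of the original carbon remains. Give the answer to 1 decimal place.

1.0 permil

δ₀ = (0.0111550/0.0112372 − 1)×1000 = (0.992685 − 1)×1000 = -7.315 permil
α − 1 = ε/1000 = -0.0258
f^(α−1) = 0.723^(-0.0258) = 1.008403
δ_res = (-7.315 + 1000) × 1.008403 − 1000 = 1001.027 − 1000 = 1.03 permil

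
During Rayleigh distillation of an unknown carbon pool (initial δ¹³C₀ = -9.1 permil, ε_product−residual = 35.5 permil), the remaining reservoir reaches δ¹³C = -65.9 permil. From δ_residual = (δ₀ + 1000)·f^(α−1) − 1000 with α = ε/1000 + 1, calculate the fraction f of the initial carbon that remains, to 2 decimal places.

α − 1 = ε/1000 = 0.0355
(δ_res + 1000)/(δ₀ + 1000) = (-65.9 + 1000)/(-9.1 + 1000) = 934.1/990.9 = 0.942678
f = 0.942678^(1/0.0355) = exp(ln(0.942678)/0.0355) = exp(-0.05903/0.0355)
f = exp(-1.6628) = 0.1896

0.19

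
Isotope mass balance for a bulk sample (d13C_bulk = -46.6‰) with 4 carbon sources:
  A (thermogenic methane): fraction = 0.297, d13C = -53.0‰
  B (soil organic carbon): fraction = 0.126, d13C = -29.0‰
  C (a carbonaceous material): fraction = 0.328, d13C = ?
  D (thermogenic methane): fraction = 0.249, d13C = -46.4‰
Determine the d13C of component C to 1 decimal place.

-47.7‰

Isotope mass balance: δ_bulk = Σ fᵢ·δᵢ.
-46.6 = 0.297×(-53.0) + 0.126×(-29.0) + 0.328×δ_C + 0.249×(-46.4)
0.328·δ_C = -46.6 − (-30.949) = -15.651
δ_C = -15.651 / 0.328 = -47.72‰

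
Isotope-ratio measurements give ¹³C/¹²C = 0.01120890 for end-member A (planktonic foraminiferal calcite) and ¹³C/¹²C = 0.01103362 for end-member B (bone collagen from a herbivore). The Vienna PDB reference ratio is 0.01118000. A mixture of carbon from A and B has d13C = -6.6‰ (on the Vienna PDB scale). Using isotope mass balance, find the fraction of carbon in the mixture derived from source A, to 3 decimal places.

δ_A = (0.01120890/0.01118000 − 1)×1000 = (1.002585 − 1)×1000 = 2.585‰
δ_B = (0.01103362/0.01118000 − 1)×1000 = (0.986907 − 1)×1000 = -13.093‰
f_A = (δ_mix − δ_B)/(δ_A − δ_B) = (-6.6 − (-13.093))/(2.585 − (-13.093))
f_A = 6.493 / 15.678 = 0.4141

0.414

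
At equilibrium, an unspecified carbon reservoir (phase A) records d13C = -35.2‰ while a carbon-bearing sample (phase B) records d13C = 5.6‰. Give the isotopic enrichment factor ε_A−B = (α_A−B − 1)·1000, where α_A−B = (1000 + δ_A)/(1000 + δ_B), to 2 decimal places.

-40.57‰

α_A−B = (1000 + -35.2) / (1000 + 5.6) = 964.8 / 1005.6 = 0.959427
ε_A−B = (0.959427 − 1) × 1000 = -40.573‰
(The approximation ε ≈ δ_A − δ_B would give -40.8‰.)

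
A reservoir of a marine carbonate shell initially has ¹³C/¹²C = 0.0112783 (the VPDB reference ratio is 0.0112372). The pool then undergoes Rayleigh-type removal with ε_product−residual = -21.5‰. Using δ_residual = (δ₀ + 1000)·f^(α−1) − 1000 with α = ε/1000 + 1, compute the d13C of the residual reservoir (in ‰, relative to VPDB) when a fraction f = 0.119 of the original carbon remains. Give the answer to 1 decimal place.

50.7‰

δ₀ = (0.0112783/0.0112372 − 1)×1000 = (1.003657 − 1)×1000 = 3.657‰
α − 1 = ε/1000 = -0.0215
f^(α−1) = 0.119^(-0.0215) = 1.046829
δ_res = (3.657 + 1000) × 1.046829 − 1000 = 1050.658 − 1000 = 50.66‰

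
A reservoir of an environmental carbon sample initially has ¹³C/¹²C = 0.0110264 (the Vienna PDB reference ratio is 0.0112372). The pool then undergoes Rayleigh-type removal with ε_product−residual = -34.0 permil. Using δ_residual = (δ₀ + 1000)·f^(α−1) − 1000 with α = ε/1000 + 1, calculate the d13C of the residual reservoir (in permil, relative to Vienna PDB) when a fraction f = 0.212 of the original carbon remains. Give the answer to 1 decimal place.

δ₀ = (0.0110264/0.0112372 − 1)×1000 = (0.981241 − 1)×1000 = -18.759 permil
α − 1 = ε/1000 = -0.0340
f^(α−1) = 0.212^(-0.0340) = 1.054155
δ_res = (-18.759 + 1000) × 1.054155 − 1000 = 1034.380 − 1000 = 34.38 permil

34.4 permil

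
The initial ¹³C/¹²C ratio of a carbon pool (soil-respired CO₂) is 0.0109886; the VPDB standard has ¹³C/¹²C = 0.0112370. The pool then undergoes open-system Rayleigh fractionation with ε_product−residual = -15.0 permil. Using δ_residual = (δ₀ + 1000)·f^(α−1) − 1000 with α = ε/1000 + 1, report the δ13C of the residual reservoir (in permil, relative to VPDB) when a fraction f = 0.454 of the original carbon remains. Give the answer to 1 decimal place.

δ₀ = (0.0109886/0.0112370 − 1)×1000 = (0.977894 − 1)×1000 = -22.106 permil
α − 1 = ε/1000 = -0.0150
f^(α−1) = 0.454^(-0.0150) = 1.011915
δ_res = (-22.106 + 1000) × 1.011915 − 1000 = 989.546 − 1000 = -10.45 permil

-10.5 permil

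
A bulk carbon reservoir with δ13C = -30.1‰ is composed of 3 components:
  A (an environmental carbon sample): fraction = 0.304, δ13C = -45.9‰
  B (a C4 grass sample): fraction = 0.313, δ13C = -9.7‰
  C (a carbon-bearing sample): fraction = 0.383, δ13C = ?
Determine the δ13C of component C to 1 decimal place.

-34.2‰

Isotope mass balance: δ_bulk = Σ fᵢ·δᵢ.
-30.1 = 0.304×(-45.9) + 0.313×(-9.7) + 0.383×δ_C
0.383·δ_C = -30.1 − (-16.990) = -13.110
δ_C = -13.110 / 0.383 = -34.23‰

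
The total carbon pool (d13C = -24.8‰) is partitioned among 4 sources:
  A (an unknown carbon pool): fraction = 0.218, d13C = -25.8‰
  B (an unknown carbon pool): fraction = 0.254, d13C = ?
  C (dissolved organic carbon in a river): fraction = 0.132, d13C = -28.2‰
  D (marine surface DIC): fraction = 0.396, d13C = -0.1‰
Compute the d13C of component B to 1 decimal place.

-60.7‰

Isotope mass balance: δ_bulk = Σ fᵢ·δᵢ.
-24.8 = 0.218×(-25.8) + 0.254×δ_B + 0.132×(-28.2) + 0.396×(-0.1)
0.254·δ_B = -24.8 − (-9.386) = -15.414
δ_B = -15.414 / 0.254 = -60.68‰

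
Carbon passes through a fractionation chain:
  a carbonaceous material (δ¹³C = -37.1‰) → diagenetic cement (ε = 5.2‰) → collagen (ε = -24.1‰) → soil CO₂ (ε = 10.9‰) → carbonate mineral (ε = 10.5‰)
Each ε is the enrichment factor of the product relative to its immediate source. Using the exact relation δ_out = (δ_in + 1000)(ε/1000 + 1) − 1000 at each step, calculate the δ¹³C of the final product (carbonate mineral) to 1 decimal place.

step 1: δ = (-37.10 + 1000)·(5.2/1000 + 1) − 1000 = -32.09‰
step 2: δ = (-32.09 + 1000)·(-24.1/1000 + 1) − 1000 = -55.42‰
step 3: δ = (-55.42 + 1000)·(10.9/1000 + 1) − 1000 = -45.12‰
step 4: δ = (-45.12 + 1000)·(10.5/1000 + 1) − 1000 = -35.10‰

-35.1‰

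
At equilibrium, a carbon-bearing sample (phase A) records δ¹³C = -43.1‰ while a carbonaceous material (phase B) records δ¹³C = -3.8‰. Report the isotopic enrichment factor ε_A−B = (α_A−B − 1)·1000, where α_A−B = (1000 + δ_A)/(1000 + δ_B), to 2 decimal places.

-39.45‰

α_A−B = (1000 + -43.1) / (1000 + -3.8) = 956.9 / 996.2 = 0.960550
ε_A−B = (0.960550 − 1) × 1000 = -39.450‰
(The approximation ε ≈ δ_A − δ_B would give -39.3‰.)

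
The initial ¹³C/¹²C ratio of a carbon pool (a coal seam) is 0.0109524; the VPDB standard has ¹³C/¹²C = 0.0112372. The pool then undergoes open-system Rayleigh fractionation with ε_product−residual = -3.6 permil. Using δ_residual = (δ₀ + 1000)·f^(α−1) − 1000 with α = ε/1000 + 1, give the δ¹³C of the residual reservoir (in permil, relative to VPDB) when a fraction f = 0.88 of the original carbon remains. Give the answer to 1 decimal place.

δ₀ = (0.0109524/0.0112372 − 1)×1000 = (0.974656 − 1)×1000 = -25.344 permil
α − 1 = ε/1000 = -0.0036
f^(α−1) = 0.88^(-0.0036) = 1.000460
δ_res = (-25.344 + 1000) × 1.000460 − 1000 = 975.104 − 1000 = -24.90 permil

-24.9 permil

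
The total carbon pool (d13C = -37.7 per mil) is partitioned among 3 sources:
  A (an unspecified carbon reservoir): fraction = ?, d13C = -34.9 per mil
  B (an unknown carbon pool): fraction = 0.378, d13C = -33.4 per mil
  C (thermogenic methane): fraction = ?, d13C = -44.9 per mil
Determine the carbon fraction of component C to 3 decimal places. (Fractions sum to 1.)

Let f_C and f_A be the unknown fractions; fractions sum to 1 so f_C + f_A = 0.622.
Mass balance: Σ fᵢ·δᵢ = δ_bulk ⇒ f_C·(-44.9) + f_A·(-34.9) = -37.7 − (-12.625) = -25.075
Substitute f_A = 0.622 − f_C:
f_C·(-44.9 − -34.9) = -25.075 − 0.622×(-34.9) = -3.367
f_C = -3.367 / -10.0 = 0.3367

0.337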